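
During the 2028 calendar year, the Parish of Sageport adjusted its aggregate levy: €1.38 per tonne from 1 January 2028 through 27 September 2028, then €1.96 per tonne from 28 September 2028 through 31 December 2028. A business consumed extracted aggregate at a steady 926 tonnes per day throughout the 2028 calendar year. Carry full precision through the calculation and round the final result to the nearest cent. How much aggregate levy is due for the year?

1 January – 27 September 2028: 271 days × 926 tonnes/day = 250,946 tonnes at €1.38/tonne → €346305.48
28 September – 31 December 2028: 95 days × 926 tonnes/day = 87,970 tonnes at €1.96/tonne → €172421.20

€518726.68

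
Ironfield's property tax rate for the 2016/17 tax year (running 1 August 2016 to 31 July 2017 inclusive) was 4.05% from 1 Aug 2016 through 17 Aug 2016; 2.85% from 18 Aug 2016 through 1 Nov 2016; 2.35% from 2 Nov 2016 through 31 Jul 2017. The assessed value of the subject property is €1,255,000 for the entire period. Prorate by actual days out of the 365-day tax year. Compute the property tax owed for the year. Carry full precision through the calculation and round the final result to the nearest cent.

€31,792.76

1 Aug – 17 Aug 2016: 17 days at 4.05% → €1,255,000 × 4.05% × 17/365 = €2,367.3082
18 Aug – 1 Nov 2016: 76 days at 2.85% → €1,255,000 × 2.85% × 76/365 = €7,447.4795
2 Nov 2016 – 31 Jul 2017: 272 days at 2.35% → €1,255,000 × 2.35% × 272/365 = €21,977.9726
Total = €31,792.7603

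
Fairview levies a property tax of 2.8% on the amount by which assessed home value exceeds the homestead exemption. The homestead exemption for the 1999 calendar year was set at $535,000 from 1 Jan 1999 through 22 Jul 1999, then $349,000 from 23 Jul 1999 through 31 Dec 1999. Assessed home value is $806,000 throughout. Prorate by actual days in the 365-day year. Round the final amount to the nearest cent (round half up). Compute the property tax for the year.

$9,899.50

1 Jan – 22 Jul 1999: 203 days, exemption $535,000 → ($806,000 − $535,000) × 2.8% × 203/365 = $4,220.1753
23 Jul – 31 Dec 1999: 162 days, exemption $349,000 → ($806,000 − $349,000) × 2.8% × 162/365 = $5,679.3205
Total = $9,899.4959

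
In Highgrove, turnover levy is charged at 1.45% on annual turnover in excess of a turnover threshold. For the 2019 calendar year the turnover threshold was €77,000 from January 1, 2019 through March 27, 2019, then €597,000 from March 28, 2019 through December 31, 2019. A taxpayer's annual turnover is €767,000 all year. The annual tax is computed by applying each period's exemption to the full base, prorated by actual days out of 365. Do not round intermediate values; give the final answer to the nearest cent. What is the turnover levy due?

€4,241.55

January 1 – March 27, 2019: 86 days, exemption €77,000 → (€767,000 − €77,000) × 1.45% × 86/365 = €2,357.3425
March 28 – December 31, 2019: 279 days, exemption €597,000 → (€767,000 − €597,000) × 1.45% × 279/365 = €1,884.2055
Total = €4,241.5479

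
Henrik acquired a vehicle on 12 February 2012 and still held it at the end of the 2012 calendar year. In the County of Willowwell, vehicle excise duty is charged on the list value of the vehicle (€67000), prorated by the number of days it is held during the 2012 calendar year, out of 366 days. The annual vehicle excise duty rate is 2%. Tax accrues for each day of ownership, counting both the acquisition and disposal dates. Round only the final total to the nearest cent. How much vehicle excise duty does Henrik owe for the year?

€1186.23

Days held (12 February – 31 December 2012): 324 out of 366
Tax = €67000 × 2% × 324/366 = €1186.2295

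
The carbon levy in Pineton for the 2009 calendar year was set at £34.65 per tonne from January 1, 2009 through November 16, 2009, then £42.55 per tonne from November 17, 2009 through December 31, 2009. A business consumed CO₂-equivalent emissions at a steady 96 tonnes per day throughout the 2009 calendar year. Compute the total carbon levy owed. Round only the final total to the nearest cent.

January 1 – November 16, 2009: 320 days × 96 tonnes/day = 30,720 tonnes at £34.65/tonne → £1,064,448.00
November 17 – December 31, 2009: 45 days × 96 tonnes/day = 4,320 tonnes at £42.55/tonne → £183,816.00

£1,248,264.00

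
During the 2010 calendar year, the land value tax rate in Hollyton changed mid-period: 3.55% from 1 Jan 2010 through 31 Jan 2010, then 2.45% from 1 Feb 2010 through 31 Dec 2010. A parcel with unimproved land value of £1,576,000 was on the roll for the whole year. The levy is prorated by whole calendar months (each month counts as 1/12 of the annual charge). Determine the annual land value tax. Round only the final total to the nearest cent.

£40,056.67

1 Jan – 31 Jan 2010: 1 month at 3.55% → £1,576,000 × 3.55% × 1/12 = £4,662.3333
1 Feb – 31 Dec 2010: 11 months at 2.45% → £1,576,000 × 2.45% × 11/12 = £35,394.3333
Total = £40,056.6667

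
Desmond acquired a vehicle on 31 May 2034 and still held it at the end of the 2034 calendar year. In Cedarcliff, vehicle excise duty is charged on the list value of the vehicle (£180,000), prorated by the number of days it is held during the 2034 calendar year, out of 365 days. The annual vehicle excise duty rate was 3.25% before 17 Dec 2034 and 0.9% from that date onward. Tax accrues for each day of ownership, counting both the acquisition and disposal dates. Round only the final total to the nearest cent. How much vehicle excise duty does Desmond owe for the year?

£3,272.05

31 May – 16 Dec 2034: 200 days at 3.25% → £180,000 × 3.25% × 200/365 = £3,205.4795
17 Dec – 31 Dec 2034: 15 days at 0.9% → £180,000 × 0.9% × 15/365 = £66.5753
Total = £3,272.0548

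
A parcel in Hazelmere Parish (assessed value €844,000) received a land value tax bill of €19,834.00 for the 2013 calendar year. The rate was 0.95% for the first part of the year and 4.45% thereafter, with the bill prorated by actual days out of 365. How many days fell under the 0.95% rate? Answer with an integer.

Let d = days at the first rate; then 365 − d days at the second rate.
€844,000 × [0.95%·d + 4.45%·(365−d)] / 365 = €19,834.00
Solving gives d = 219, so the new rate took effect on 8 Aug 2013.

219 days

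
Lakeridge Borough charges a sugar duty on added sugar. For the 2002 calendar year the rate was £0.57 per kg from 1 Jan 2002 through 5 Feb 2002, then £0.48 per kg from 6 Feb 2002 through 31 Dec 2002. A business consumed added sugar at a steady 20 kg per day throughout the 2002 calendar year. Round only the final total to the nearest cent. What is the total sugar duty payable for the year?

1 Jan – 5 Feb 2002: 36 days × 20 kg/day = 720 kg at £0.57/kg → £410.40
6 Feb – 31 Dec 2002: 329 days × 20 kg/day = 6,580 kg at £0.48/kg → £3,158.40

£3,568.80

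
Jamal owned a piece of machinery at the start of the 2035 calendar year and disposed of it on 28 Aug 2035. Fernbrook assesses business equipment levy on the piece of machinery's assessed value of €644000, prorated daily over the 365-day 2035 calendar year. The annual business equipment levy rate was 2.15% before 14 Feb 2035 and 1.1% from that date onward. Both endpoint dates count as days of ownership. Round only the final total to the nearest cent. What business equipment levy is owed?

€5473.12

1 Jan – 13 Feb 2035: 44 days at 2.15% → €644000 × 2.15% × 44/365 = €1669.1068
14 Feb – 28 Aug 2035: 196 days at 1.1% → €644000 × 1.1% × 196/365 = €3804.0110
Total = €5473.1178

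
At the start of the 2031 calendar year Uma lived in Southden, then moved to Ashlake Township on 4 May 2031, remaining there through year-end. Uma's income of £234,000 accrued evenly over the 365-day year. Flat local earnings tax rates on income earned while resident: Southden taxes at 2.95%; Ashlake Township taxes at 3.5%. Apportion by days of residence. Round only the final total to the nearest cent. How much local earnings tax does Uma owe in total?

Southden, 1 Jan – 3 May 2031: 123 days → £234,000 × 2.95% × 123/365 = £2,326.2164
Ashlake Township, 4 May – 31 Dec 2031: 242 days → £234,000 × 3.5% × 242/365 = £5,430.0822
Total = £7,756.2986

£7,756.30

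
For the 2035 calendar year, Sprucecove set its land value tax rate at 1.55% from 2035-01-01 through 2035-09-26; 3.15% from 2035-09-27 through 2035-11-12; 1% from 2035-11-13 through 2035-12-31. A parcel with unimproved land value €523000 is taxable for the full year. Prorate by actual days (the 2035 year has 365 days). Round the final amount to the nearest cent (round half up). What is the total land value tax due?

2035-01-01 to 2035-09-26: 269 days at 1.55% → €523000 × 1.55% × 269/365 = €5974.3795
2035-09-27 to 2035-11-12: 47 days at 3.15% → €523000 × 3.15% × 47/365 = €2121.3740
2035-11-13 to 2035-12-31: 49 days at 1% → €523000 × 1% × 49/365 = €702.1096
Total = €8797.8630

€8797.86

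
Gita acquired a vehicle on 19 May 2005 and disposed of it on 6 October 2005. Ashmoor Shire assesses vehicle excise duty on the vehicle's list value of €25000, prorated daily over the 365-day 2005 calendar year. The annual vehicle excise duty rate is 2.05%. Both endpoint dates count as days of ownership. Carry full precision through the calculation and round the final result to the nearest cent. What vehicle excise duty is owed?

Days held (19 May – 6 October 2005): 141 out of 365
Tax = €25000 × 2.05% × 141/365 = €197.9795

€197.98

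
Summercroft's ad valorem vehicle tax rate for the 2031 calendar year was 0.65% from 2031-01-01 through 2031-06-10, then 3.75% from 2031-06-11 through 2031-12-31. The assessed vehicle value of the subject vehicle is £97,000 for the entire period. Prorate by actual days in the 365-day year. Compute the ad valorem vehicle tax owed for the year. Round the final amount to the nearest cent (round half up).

2031-01-01 to 2031-06-10: 161 days at 0.65% → £97,000 × 0.65% × 161/365 = £278.1110
2031-06-11 to 2031-12-31: 204 days at 3.75% → £97,000 × 3.75% × 204/365 = £2,033.0137
Total = £2,311.1247

£2,311.12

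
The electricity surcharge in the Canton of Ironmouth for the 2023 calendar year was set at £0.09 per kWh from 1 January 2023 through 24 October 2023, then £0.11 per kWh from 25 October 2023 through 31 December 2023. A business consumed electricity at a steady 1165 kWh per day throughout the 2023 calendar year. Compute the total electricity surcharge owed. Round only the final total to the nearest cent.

1 January – 24 October 2023: 297 days × 1165 kWh/day = 346,005 kWh at £0.09/kWh → £31140.45
25 October – 31 December 2023: 68 days × 1165 kWh/day = 79,220 kWh at £0.11/kWh → £8714.20

£39854.65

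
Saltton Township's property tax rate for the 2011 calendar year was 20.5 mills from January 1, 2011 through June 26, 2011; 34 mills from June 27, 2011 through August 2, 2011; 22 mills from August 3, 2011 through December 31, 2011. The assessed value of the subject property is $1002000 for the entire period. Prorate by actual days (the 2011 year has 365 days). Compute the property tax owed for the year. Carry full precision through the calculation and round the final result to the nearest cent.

$22534.02

January 1 – June 26, 2011: 177 days at 20.5 mills → $1002000 × 2.05% × 177/365 = $9960.9781
June 27 – August 2, 2011: 37 days at 34 mills → $1002000 × 3.4% × 37/365 = $3453.4685
August 3 – December 31, 2011: 151 days at 22 mills → $1002000 × 2.2% × 151/365 = $9119.5726
Total = $22534.0192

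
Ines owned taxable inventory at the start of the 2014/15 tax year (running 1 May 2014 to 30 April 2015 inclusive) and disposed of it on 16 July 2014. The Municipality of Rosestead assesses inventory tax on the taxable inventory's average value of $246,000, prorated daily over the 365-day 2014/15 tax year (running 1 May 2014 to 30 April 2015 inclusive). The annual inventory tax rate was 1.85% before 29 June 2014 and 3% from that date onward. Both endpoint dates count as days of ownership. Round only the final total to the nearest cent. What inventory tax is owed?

1 May – 28 June 2014: 59 days at 1.85% → $246,000 × 1.85% × 59/365 = $735.6411
29 June – 16 July 2014: 18 days at 3% → $246,000 × 3% × 18/365 = $363.9452
Total = $1,099.5863

$1,099.59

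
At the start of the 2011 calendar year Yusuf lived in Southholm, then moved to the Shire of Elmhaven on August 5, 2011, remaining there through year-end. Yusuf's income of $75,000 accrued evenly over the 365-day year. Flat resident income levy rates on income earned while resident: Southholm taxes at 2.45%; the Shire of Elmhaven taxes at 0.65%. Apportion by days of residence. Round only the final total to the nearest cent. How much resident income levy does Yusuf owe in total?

Southholm, January 1 – August 4, 2011: 216 days → $75,000 × 2.45% × 216/365 = $1,087.3973
The Shire of Elmhaven, August 5 – December 31, 2011: 149 days → $75,000 × 0.65% × 149/365 = $199.0068
Total = $1,286.4041

$1,286.40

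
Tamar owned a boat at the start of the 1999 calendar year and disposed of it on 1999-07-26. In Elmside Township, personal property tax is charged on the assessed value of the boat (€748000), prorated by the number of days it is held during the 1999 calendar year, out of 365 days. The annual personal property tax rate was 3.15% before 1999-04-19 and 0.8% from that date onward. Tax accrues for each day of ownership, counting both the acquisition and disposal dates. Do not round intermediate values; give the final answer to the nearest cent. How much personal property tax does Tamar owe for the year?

€8594.83

1999-01-01 to 1999-04-18: 108 days at 3.15% → €748000 × 3.15% × 108/365 = €6971.7699
1999-04-19 to 1999-07-26: 99 days at 0.8% → €748000 × 0.8% × 99/365 = €1623.0575
Total = €8594.8274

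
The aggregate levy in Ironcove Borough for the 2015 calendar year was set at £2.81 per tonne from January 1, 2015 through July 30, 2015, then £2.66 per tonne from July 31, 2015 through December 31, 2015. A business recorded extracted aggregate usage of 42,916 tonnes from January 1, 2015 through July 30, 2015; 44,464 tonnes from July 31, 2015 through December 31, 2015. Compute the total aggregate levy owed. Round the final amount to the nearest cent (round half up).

January 1 – July 30, 2015: 42,916 tonnes at £2.81/tonne → £120593.96
July 31 – December 31, 2015: 44,464 tonnes at £2.66/tonne → £118274.24

£238868.20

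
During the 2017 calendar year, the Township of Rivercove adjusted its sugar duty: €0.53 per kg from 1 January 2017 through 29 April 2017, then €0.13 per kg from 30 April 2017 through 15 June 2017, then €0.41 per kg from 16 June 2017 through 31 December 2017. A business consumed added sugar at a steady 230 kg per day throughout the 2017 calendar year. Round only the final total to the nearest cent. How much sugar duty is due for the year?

1 January – 29 April 2017: 119 days × 230 kg/day = 27,370 kg at €0.53/kg → €14,506.10
30 April – 15 June 2017: 47 days × 230 kg/day = 10,810 kg at €0.13/kg → €1,405.30
16 June – 31 December 2017: 199 days × 230 kg/day = 45,770 kg at €0.41/kg → €18,765.70

€34,677.10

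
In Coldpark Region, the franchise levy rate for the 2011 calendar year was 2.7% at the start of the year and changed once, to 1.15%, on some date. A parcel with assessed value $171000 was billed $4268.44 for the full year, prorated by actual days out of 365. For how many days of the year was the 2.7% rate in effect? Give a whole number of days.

Let d = days at the first rate; then 365 − d days at the second rate.
$171000 × [2.7%·d + 1.15%·(365−d)] / 365 = $4268.44
Solving gives d = 317, so the new rate took effect on 14 Nov 2011.

317 days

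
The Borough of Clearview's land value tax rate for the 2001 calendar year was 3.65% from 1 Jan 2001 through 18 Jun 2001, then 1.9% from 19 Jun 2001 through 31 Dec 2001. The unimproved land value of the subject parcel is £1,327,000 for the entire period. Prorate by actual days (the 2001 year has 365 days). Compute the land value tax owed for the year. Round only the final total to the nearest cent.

1 Jan – 18 Jun 2001: 169 days at 3.65% → £1,327,000 × 3.65% × 169/365 = £22,426.3000
19 Jun – 31 Dec 2001: 196 days at 1.9% → £1,327,000 × 1.9% × 196/365 = £13,539.0356
Total = £35,965.3356

£35,965.34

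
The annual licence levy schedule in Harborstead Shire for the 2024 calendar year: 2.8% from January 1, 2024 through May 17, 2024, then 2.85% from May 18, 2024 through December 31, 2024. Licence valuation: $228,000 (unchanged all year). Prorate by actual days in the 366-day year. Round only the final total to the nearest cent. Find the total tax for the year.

$6,455.02

January 1 – May 17, 2024: 138 days at 2.8% → $228,000 × 2.8% × 138/366 = $2,407.0820
May 18 – December 31, 2024: 228 days at 2.85% → $228,000 × 2.85% × 228/366 = $4,047.9344
Total = $6,455.0164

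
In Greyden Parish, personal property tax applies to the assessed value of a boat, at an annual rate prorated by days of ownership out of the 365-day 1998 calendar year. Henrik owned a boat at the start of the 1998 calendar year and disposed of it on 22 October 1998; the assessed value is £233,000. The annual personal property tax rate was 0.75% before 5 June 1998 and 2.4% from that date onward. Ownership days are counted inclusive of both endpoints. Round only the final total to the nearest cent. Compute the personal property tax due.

1 January – 4 June 1998: 155 days at 0.75% → £233,000 × 0.75% × 155/365 = £742.0890
5 June – 22 October 1998: 140 days at 2.4% → £233,000 × 2.4% × 140/365 = £2,144.8767
Total = £2,886.9658

£2,886.97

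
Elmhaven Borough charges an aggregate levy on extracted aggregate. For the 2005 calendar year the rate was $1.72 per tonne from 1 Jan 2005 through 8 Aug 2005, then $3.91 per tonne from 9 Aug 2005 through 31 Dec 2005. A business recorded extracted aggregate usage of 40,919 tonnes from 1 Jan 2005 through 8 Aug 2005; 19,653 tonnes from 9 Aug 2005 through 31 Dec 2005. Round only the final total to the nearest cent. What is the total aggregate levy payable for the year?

$147223.91

1 Jan – 8 Aug 2005: 40,919 tonnes at $1.72/tonne → $70380.68
9 Aug – 31 Dec 2005: 19,653 tonnes at $3.91/tonne → $76843.23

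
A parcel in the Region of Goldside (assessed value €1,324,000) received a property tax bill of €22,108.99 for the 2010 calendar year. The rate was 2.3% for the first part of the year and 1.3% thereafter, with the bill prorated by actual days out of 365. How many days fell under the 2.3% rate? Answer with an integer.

Let d = days at the first rate; then 365 − d days at the second rate.
€1,324,000 × [2.3%·d + 1.3%·(365−d)] / 365 = €22,108.99
Solving gives d = 135, so the new rate took effect on 16 May 2010.

135 days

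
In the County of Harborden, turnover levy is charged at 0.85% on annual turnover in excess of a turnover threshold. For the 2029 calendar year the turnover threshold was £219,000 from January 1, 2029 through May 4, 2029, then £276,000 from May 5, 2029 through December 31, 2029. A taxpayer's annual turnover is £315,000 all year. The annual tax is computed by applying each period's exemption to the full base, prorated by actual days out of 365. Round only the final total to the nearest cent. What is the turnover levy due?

£496.10

January 1 – May 4, 2029: 124 days, exemption £219,000 → (£315,000 − £219,000) × 0.85% × 124/365 = £277.2164
May 5 – December 31, 2029: 241 days, exemption £276,000 → (£315,000 − £276,000) × 0.85% × 241/365 = £218.8808
Total = £496.0973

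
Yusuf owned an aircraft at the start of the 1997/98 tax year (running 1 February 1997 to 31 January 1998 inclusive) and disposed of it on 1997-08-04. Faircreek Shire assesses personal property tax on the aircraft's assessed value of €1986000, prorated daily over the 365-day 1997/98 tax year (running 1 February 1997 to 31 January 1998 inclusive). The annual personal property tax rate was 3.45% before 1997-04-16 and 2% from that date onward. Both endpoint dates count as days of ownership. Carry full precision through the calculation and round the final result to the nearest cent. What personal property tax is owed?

€25970.35

1997-02-01 to 1997-04-15: 74 days at 3.45% → €1986000 × 3.45% × 74/365 = €13891.1178
1997-04-16 to 1997-08-04: 111 days at 2% → €1986000 × 2% × 111/365 = €12079.2329
Total = €25970.3507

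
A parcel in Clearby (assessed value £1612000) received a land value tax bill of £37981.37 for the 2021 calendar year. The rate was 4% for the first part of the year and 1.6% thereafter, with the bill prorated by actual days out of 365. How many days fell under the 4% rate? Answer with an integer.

115 days

Let d = days at the first rate; then 365 − d days at the second rate.
£1612000 × [4%·d + 1.6%·(365−d)] / 365 = £37981.37
Solving gives d = 115, so the new rate took effect on 26 April 2021.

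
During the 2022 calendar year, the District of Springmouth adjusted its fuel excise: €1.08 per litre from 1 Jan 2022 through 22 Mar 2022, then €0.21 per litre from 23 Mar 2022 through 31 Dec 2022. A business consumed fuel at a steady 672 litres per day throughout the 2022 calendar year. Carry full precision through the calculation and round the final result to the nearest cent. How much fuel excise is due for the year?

€98864.64

1 Jan – 22 Mar 2022: 81 days × 672 litres/day = 54,432 litres at €1.08/litre → €58786.56
23 Mar – 31 Dec 2022: 284 days × 672 litres/day = 190,848 litres at €0.21/litre → €40078.08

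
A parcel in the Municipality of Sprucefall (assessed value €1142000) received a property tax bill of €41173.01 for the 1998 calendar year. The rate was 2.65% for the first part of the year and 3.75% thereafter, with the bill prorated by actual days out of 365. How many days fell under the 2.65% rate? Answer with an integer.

48 days

Let d = days at the first rate; then 365 − d days at the second rate.
€1142000 × [2.65%·d + 3.75%·(365−d)] / 365 = €41173.01
Solving gives d = 48, so the new rate took effect on 18 Feb 1998.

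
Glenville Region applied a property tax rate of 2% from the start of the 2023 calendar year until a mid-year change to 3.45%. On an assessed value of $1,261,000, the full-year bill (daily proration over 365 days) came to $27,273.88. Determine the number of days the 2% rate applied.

324 days

Let d = days at the first rate; then 365 − d days at the second rate.
$1,261,000 × [2%·d + 3.45%·(365−d)] / 365 = $27,273.88
Solving gives d = 324, so the new rate took effect on November 21, 2023.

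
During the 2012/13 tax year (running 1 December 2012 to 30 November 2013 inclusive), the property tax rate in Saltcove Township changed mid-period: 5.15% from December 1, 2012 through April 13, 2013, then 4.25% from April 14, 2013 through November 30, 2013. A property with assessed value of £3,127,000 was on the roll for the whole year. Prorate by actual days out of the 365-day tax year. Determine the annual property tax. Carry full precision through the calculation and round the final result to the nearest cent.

£143,229.45

December 1, 2012 – April 13, 2013: 134 days at 5.15% → £3,127,000 × 5.15% × 134/365 = £59,121.7178
April 14 – November 30, 2013: 231 days at 4.25% → £3,127,000 × 4.25% × 231/365 = £84,107.7329
Total = £143,229.4507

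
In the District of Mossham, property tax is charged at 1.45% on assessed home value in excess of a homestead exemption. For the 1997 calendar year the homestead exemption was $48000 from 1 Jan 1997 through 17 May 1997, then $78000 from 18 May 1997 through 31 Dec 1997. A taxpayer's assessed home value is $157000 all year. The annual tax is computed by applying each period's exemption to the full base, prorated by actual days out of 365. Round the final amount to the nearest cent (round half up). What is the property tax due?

1 Jan – 17 May 1997: 137 days, exemption $48000 → ($157000 − $48000) × 1.45% × 137/365 = $593.2288
18 May – 31 Dec 1997: 228 days, exemption $78000 → ($157000 − $78000) × 1.45% × 228/365 = $715.5452
Total = $1308.7740

$1308.77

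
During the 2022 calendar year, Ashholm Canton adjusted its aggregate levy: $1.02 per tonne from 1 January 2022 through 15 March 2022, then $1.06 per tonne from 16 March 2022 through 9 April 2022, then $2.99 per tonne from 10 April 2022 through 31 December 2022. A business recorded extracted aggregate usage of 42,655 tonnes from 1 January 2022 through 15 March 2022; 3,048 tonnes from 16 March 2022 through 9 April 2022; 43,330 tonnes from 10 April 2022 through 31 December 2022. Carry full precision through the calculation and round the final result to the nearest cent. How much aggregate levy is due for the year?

1 January – 15 March 2022: 42,655 tonnes at $1.02/tonne → $43508.10
16 March – 9 April 2022: 3,048 tonnes at $1.06/tonne → $3230.88
10 April – 31 December 2022: 43,330 tonnes at $2.99/tonne → $129556.70

$176295.68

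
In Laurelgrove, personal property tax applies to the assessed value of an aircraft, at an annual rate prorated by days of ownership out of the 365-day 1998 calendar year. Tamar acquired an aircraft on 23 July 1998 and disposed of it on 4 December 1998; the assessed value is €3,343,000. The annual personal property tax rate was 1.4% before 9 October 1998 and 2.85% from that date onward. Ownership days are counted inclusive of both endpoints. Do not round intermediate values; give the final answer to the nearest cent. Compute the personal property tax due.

€24,880.16

23 July – 8 October 1998: 78 days at 1.4% → €3,343,000 × 1.4% × 78/365 = €10,001.5233
9 October – 4 December 1998: 57 days at 2.85% → €3,343,000 × 2.85% × 57/365 = €14,878.6397
Total = €24,880.1630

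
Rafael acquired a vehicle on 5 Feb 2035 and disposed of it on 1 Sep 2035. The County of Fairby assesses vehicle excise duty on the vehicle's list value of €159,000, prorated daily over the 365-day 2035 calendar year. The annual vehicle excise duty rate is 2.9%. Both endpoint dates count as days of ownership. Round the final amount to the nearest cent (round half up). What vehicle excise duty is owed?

€2,640.27

Days held (5 Feb – 1 Sep 2035): 209 out of 365
Tax = €159,000 × 2.9% × 209/365 = €2,640.2712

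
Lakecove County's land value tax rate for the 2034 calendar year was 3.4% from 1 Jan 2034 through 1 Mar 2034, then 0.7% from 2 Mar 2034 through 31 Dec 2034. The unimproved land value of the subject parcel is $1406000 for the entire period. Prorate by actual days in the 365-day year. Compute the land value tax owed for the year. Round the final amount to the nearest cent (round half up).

$16082.33

1 Jan – 1 Mar 2034: 60 days at 3.4% → $1406000 × 3.4% × 60/365 = $7858.1918
2 Mar – 31 Dec 2034: 305 days at 0.7% → $1406000 × 0.7% × 305/365 = $8224.1370
Total = $16082.3288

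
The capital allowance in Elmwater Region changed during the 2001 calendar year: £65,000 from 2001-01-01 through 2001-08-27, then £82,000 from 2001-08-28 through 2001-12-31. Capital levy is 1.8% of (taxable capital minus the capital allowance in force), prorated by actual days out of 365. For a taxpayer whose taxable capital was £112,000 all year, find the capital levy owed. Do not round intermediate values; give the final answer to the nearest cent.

2001-01-01 to 2001-08-27: 239 days, exemption £65,000 → (£112,000 − £65,000) × 1.8% × 239/365 = £553.9562
2001-08-28 to 2001-12-31: 126 days, exemption £82,000 → (£112,000 − £82,000) × 1.8% × 126/365 = £186.4110
Total = £740.3671

£740.37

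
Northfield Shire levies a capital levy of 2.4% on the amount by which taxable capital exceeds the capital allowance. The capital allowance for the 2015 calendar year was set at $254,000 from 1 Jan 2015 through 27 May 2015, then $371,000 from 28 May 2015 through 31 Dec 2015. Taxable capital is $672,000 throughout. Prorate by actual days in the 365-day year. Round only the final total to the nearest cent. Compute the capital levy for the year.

1 Jan – 27 May 2015: 147 days, exemption $254,000 → ($672,000 − $254,000) × 2.4% × 147/365 = $4,040.2849
28 May – 31 Dec 2015: 218 days, exemption $371,000 → ($672,000 − $371,000) × 2.4% × 218/365 = $4,314.6082
Total = $8,354.8932

$8,354.89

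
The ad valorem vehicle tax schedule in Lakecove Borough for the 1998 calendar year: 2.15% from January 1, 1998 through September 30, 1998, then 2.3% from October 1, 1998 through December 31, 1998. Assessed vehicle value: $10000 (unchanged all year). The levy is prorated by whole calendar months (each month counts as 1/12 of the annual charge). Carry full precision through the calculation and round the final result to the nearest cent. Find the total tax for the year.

January 1 – September 30, 1998: 9 months at 2.15% → $10000 × 2.15% × 9/12 = $161.2500
October 1 – December 31, 1998: 3 months at 2.3% → $10000 × 2.3% × 3/12 = $57.5000
Total = $218.7500

$218.75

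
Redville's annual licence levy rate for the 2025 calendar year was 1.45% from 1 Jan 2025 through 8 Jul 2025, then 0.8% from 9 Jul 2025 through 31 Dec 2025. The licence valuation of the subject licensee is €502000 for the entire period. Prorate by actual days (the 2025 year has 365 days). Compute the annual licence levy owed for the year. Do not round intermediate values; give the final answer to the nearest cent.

1 Jan – 8 Jul 2025: 189 days at 1.45% → €502000 × 1.45% × 189/365 = €3769.1260
9 Jul – 31 Dec 2025: 176 days at 0.8% → €502000 × 0.8% × 176/365 = €1936.4822
Total = €5705.6082

€5705.61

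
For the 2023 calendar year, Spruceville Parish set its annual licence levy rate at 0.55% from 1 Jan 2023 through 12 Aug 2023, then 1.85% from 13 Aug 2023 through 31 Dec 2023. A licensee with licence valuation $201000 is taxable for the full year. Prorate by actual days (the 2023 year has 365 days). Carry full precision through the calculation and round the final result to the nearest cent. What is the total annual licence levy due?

$2114.91

1 Jan – 12 Aug 2023: 224 days at 0.55% → $201000 × 0.55% × 224/365 = $678.4438
13 Aug – 31 Dec 2023: 141 days at 1.85% → $201000 × 1.85% × 141/365 = $1436.4616
Total = $2114.9055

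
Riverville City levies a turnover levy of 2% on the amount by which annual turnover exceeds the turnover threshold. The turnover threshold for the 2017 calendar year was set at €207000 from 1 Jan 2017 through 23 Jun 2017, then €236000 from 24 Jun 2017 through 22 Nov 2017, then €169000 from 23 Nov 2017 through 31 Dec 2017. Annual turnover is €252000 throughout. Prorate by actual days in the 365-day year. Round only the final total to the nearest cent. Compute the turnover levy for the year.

1 Jan – 23 Jun 2017: 174 days, exemption €207000 → (€252000 − €207000) × 2% × 174/365 = €429.0411
24 Jun – 22 Nov 2017: 152 days, exemption €236000 → (€252000 − €236000) × 2% × 152/365 = €133.2603
23 Nov – 31 Dec 2017: 39 days, exemption €169000 → (€252000 − €169000) × 2% × 39/365 = €177.3699
Total = €739.6712

€739.67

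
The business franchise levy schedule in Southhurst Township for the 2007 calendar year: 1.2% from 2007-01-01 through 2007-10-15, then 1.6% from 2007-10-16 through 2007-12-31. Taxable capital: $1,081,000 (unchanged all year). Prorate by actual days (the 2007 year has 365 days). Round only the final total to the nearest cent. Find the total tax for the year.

$13,884.19

2007-01-01 to 2007-10-15: 288 days at 1.2% → $1,081,000 × 1.2% × 288/365 = $10,235.4411
2007-10-16 to 2007-12-31: 77 days at 1.6% → $1,081,000 × 1.6% × 77/365 = $3,648.7452
Total = $13,884.1863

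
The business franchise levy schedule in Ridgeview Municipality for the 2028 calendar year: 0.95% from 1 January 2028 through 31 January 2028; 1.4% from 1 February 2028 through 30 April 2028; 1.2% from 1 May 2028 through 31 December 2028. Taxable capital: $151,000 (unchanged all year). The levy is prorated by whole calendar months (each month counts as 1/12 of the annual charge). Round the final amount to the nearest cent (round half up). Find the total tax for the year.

1 January – 31 January 2028: 1 month at 0.95% → $151,000 × 0.95% × 1/12 = $119.5417
1 February – 30 April 2028: 3 months at 1.4% → $151,000 × 1.4% × 3/12 = $528.5000
1 May – 31 December 2028: 8 months at 1.2% → $151,000 × 1.2% × 8/12 = $1,208.0000
Total = $1,856.0417

$1,856.04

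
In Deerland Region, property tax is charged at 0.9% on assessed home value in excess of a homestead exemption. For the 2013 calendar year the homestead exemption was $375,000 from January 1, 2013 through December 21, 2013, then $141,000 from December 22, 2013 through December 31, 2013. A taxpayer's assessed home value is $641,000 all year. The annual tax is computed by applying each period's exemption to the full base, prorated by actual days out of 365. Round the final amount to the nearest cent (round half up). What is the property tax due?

$2,451.70

January 1 – December 21, 2013: 355 days, exemption $375,000 → ($641,000 − $375,000) × 0.9% × 355/365 = $2,328.4110
December 22 – December 31, 2013: 10 days, exemption $141,000 → ($641,000 − $141,000) × 0.9% × 10/365 = $123.2877
Total = $2,451.6986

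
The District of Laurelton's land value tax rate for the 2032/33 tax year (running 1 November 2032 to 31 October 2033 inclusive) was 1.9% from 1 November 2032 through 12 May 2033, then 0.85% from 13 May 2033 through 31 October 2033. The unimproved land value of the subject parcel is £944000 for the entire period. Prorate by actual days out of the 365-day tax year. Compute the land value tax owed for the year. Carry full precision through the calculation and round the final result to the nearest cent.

£13265.14

1 November 2032 – 12 May 2033: 193 days at 1.9% → £944000 × 1.9% × 193/365 = £9483.9671
13 May – 31 October 2033: 172 days at 0.85% → £944000 × 0.85% × 172/365 = £3781.1726
Total = £13265.1397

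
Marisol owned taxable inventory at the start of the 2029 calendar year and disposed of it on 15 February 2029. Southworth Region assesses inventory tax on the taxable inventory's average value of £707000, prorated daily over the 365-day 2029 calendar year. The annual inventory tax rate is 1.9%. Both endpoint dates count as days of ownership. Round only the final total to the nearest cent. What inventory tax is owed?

£1692.93

Days held (1 January – 15 February 2029): 46 out of 365
Tax = £707000 × 1.9% × 46/365 = £1692.9260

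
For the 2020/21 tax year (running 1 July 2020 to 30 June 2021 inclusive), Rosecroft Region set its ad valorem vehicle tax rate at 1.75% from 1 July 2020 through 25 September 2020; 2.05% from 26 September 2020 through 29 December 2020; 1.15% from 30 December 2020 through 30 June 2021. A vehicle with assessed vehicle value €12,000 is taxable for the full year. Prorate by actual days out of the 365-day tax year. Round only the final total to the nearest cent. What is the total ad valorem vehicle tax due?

1 July – 25 September 2020: 87 days at 1.75% → €12,000 × 1.75% × 87/365 = €50.0548
26 September – 29 December 2020: 95 days at 2.05% → €12,000 × 2.05% × 95/365 = €64.0274
30 December 2020 – 30 June 2021: 183 days at 1.15% → €12,000 × 1.15% × 183/365 = €69.1890
Total = €183.2712

€183.27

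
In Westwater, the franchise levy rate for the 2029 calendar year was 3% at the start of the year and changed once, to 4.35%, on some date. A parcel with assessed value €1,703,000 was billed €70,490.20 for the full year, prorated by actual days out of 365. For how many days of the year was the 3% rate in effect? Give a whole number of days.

Let d = days at the first rate; then 365 − d days at the second rate.
€1,703,000 × [3%·d + 4.35%·(365−d)] / 365 = €70,490.20
Solving gives d = 57, so the new rate took effect on 27 Feb 2029.

57 days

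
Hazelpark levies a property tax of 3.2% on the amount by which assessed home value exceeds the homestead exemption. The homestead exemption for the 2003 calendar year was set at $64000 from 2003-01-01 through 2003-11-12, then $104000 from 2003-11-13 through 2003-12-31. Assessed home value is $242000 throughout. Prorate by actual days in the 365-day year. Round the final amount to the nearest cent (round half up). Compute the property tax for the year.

$5524.16

2003-01-01 to 2003-11-12: 316 days, exemption $64000 → ($242000 − $64000) × 3.2% × 316/365 = $4931.3315
2003-11-13 to 2003-12-31: 49 days, exemption $104000 → ($242000 − $104000) × 3.2% × 49/365 = $592.8329
Total = $5524.1644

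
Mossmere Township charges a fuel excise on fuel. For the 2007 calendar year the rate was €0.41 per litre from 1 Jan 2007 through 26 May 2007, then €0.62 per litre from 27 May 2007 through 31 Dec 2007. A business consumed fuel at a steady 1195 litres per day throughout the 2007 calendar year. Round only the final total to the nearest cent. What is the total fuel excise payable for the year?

1 Jan – 26 May 2007: 146 days × 1195 litres/day = 174,470 litres at €0.41/litre → €71,532.70
27 May – 31 Dec 2007: 219 days × 1195 litres/day = 261,705 litres at €0.62/litre → €162,257.10

€233,789.80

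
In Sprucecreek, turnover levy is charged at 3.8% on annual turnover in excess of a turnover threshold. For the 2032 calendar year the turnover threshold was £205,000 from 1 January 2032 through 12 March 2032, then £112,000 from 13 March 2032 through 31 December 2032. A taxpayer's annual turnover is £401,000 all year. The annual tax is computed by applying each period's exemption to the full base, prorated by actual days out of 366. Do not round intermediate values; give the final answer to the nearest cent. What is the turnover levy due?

£10,286.79

1 January – 12 March 2032: 72 days, exemption £205,000 → (£401,000 − £205,000) × 3.8% × 72/366 = £1,465.1803
13 March – 31 December 2032: 294 days, exemption £112,000 → (£401,000 − £112,000) × 3.8% × 294/366 = £8,821.6066
Total = £10,286.7869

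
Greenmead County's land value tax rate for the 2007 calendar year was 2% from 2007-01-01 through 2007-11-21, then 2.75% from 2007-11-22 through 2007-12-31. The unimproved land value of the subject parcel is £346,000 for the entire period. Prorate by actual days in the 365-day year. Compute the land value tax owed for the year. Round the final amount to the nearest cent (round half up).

£7,204.38

2007-01-01 to 2007-11-21: 325 days at 2% → £346,000 × 2% × 325/365 = £6,161.6438
2007-11-22 to 2007-12-31: 40 days at 2.75% → £346,000 × 2.75% × 40/365 = £1,042.7397
Total = £7,204.3836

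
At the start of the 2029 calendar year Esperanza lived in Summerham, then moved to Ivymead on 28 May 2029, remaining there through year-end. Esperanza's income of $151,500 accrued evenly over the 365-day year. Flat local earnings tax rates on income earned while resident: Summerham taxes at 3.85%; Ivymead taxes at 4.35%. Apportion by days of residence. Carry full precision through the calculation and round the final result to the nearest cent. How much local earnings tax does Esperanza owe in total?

Summerham, 1 Jan – 27 May 2029: 147 days → $151,500 × 3.85% × 147/365 = $2,349.0801
Ivymead, 28 May – 31 Dec 2029: 218 days → $151,500 × 4.35% × 218/365 = $3,936.0945
Total = $6,285.1747

$6,285.17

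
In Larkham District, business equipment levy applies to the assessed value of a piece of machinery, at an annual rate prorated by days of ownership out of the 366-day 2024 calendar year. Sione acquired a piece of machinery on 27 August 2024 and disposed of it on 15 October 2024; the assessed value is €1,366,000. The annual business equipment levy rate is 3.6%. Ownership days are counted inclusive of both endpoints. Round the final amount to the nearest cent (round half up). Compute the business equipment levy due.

€6,718.03

Days held (27 August – 15 October 2024): 50 out of 366
Tax = €1,366,000 × 3.6% × 50/366 = €6,718.0328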